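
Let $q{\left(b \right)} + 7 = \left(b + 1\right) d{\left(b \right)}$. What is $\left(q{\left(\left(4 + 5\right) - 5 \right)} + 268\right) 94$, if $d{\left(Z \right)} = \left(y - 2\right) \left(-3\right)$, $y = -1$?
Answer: $28764$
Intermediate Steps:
$d{\left(Z \right)} = 9$ ($d{\left(Z \right)} = \left(-1 - 2\right) \left(-3\right) = \left(-3\right) \left(-3\right) = 9$)
$q{\left(b \right)} = 2 + 9 b$ ($q{\left(b \right)} = -7 + \left(b + 1\right) 9 = -7 + \left(1 + b\right) 9 = -7 + \left(9 + 9 b\right) = 2 + 9 b$)
$\left(q{\left(\left(4 + 5\right) - 5 \right)} + 268\right) 94 = \left(\left(2 + 9 \left(\left(4 + 5\right) - 5\right)\right) + 268\right) 94 = \left(\left(2 + 9 \left(9 - 5\right)\right) + 268\right) 94 = \left(\left(2 + 9 \cdot 4\right) + 268\right) 94 = \left(\left(2 + 36\right) + 268\right) 94 = \left(38 + 268\right) 94 = 306 \cdot 94 = 28764$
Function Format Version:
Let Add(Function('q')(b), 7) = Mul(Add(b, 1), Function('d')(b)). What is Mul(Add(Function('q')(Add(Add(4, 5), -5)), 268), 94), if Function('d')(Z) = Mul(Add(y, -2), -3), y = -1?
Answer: 28764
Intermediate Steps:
Function('d')(Z) = 9 (Function('d')(Z) = Mul(Add(-1, -2), -3) = Mul(-3, -3) = 9)
Function('q')(b) = Add(2, Mul(9, b)) (Function('q')(b) = Add(-7, Mul(Add(b, 1), 9)) = Add(-7, Mul(Add(1, b), 9)) = Add(-7, Add(9, Mul(9, b))) = Add(2, Mul(9, b)))
Mul(Add(Function('q')(Add(Add(4, 5), -5)), 268), 94) = Mul(Add(Add(2, Mul(9, Add(Add(4, 5), -5))), 268), 94) = Mul(Add(Add(2, Mul(9, Add(9, -5))), 268), 94) = Mul(Add(Add(2, Mul(9, 4)), 268), 94) = Mul(Add(Add(2, 36), 268), 94) = Mul(Add(38, 268), 94) = Mul(306, 94) = 28764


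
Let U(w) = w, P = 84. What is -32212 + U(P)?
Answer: -32128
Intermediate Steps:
-32212 + U(P) = -32212 + 84 = -32128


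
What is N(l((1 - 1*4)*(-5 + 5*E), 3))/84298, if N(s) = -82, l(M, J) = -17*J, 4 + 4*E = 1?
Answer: -41/42149 ≈ -0.00097274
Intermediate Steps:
E = -¾ (E = -1 + (¼)*1 = -1 + ¼ = -¾ ≈ -0.75000)
N(l((1 - 1*4)*(-5 + 5*E), 3))/84298 = -82/84298 = -82*1/84298 = -41/42149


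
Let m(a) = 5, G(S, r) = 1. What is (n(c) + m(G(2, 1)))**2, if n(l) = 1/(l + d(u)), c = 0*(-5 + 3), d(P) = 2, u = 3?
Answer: 121/4 ≈ 30.250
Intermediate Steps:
c = 0 (c = 0*(-2) = 0)
n(l) = 1/(2 + l) (n(l) = 1/(l + 2) = 1/(2 + l))
(n(c) + m(G(2, 1)))**2 = (1/(2 + 0) + 5)**2 = (1/2 + 5)**2 = (11/2)**2 = 121/4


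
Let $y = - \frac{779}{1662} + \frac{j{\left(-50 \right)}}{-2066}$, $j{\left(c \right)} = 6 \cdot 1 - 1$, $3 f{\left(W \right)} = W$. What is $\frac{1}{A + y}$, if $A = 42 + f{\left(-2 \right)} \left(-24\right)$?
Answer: $\frac{858423}{49384103} \approx 0.017383$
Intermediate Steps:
$f{\left(W \right)} = \frac{W}{3}$
$j{\left(c \right)} = 5$ ($j{\left(c \right)} = 6 - 1 = 5$)
$A = 58$ ($A = 42 + \frac{1}{3} \left(-2\right) \left(-24\right) = 42 - -16 = 42 + 16 = 58$)
$y = - \frac{404431}{858423}$ ($y = - \frac{779}{1662} + \frac{5}{-2066} = \left(-779\right) \frac{1}{1662} + 5 \left(- \frac{1}{2066}\right) = - \frac{779}{1662} - \frac{5}{2066} = - \frac{404431}{858423} \approx -0.47113$)
$\frac{1}{A + y} = \frac{1}{58 - \frac{404431}{858423}} = \frac{1}{\frac{49384103}{858423}} = \frac{858423}{49384103}$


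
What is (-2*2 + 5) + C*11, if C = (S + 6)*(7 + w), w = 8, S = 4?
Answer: 1651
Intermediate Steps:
C = 150 (C = (4 + 6)*(7 + 8) = 10*15 = 150)
(-2*2 + 5) + C*11 = (-2*2 + 5) + 150*11 = (-4 + 5) + 1650 = 1 + 1650 = 1651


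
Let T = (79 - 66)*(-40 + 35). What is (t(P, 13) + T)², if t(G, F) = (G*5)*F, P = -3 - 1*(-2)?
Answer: 16900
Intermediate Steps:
P = -1 (P = -3 + 2 = -1)
T = -65 (T = 13*(-5) = -65)
t(G, F) = 5*F*G (t(G, F) = (5*G)*F = 5*F*G)
(t(P, 13) + T)² = (5*13*(-1) - 65)² = (-65 - 65)² = (-130)² = 16900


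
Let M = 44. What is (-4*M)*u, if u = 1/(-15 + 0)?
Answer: 176/15 ≈ 11.733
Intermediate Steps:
u = -1/15 (u = 1/(-15) = -1/15 ≈ -0.066667)
(-4*M)*u = -4*44*(-1/15) = -176*(-1/15) = 176/15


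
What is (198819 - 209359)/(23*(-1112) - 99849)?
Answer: 2108/25085 ≈ 0.084034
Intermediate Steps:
(198819 - 209359)/(23*(-1112) - 99849) = -10540/(-25576 - 99849) = -10540/(-125425) = -10540*(-1/125425) = 2108/25085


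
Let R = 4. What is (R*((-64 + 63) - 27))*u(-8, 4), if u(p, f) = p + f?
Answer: 448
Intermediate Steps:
u(p, f) = f + p
(R*((-64 + 63) - 27))*u(-8, 4) = (4*((-64 + 63) - 27))*(4 - 8) = (4*(-1 - 27))*(-4) = (4*(-28))*(-4) = -112*(-4) = 448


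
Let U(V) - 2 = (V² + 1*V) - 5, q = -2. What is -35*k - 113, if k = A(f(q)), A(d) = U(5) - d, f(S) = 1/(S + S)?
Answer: -4267/4 ≈ -1066.8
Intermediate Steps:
U(V) = -3 + V + V² (U(V) = 2 + ((V² + 1*V) - 5) = 2 + ((V² + V) - 5) = 2 + ((V + V²) - 5) = 2 + (-5 + V + V²) = -3 + V + V²)
f(S) = 1/(2*S)
A(d) = 27 - d (A(d) = (-3 + 5 + 5²) - d = (-3 + 5 + 25) - d = 27 - d)
k = 109/4 (k = 27 - 1/(2*(-2)) = 27 - (-1)/(2*2) = 27 - 1*(-¼) = 27 + ¼ = 109/4 ≈ 27.250)
-35*k - 113 = -35*109/4 - 113 = -3815/4 - 113 = -4267/4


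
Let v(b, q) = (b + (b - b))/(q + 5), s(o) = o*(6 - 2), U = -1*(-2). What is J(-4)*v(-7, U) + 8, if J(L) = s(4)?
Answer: -8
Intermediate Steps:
U = 2
s(o) = 4*o (s(o) = o*4 = 4*o)
J(L) = 16 (J(L) = 4*4 = 16)
v(b, q) = b/(5 + q) (v(b, q) = (b + 0)/(5 + q) = b/(5 + q))
J(-4)*v(-7, U) + 8 = 16*(-7/(5 + 2)) + 8 = 16*(-7/7) + 8 = 16*(-7*1/7) + 8 = 16*(-1) + 8 = -16 + 8 = -8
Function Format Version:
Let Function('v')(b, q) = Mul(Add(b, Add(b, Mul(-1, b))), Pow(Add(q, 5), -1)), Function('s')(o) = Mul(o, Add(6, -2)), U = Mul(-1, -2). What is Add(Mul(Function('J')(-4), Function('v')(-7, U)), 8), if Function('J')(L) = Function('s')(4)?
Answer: -8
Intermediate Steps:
U = 2
Function('s')(o) = Mul(4, o) (Function('s')(o) = Mul(o, 4) = Mul(4, o))
Function('J')(L) = 16 (Function('J')(L) = Mul(4, 4) = 16)
Function('v')(b, q) = Mul(b, Pow(Add(5, q), -1)) (Function('v')(b, q) = Mul(Add(b, 0), Pow(Add(5, q), -1)) = Mul(b, Pow(Add(5, q), -1)))
Add(Mul(Function('J')(-4), Function('v')(-7, U)), 8) = Add(Mul(16, Mul(-7, Pow(Add(5, 2), -1))), 8) = Add(Mul(16, Mul(-7, Pow(7, -1))), 8) = Add(Mul(16, Mul(-7, Rational(1, 7))), 8) = Add(Mul(16, -1), 8) = Add(-16, 8) = -8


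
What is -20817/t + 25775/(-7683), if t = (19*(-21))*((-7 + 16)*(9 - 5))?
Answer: -7788707/4087356 ≈ -1.9056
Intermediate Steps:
t = -14364 (t = -3591*4 = -399*36 = -14364)
-20817/t + 25775/(-7683) = -20817/(-14364) + 25775/(-7683) = -20817*(-1/14364) + 25775*(-1/7683) = 771/532 - 25775/7683 = -7788707/4087356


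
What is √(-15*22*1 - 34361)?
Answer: I*√34691 ≈ 186.26*I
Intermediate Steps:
√(-15*22*1 - 34361) = √(-330*1 - 34361) = √(-330 - 34361) = √(-34691) = I*√34691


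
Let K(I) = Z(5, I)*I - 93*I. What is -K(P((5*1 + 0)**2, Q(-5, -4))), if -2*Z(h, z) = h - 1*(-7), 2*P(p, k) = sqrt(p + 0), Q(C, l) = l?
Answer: 495/2 ≈ 247.50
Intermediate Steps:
P(p, k) = sqrt(p)/2 (P(p, k) = sqrt(p + 0)/2 = sqrt(p)/2)
Z(h, z) = -7/2 - h/2 (Z(h, z) = -(h - 1*(-7))/2 = -(h + 7)/2 = -(7 + h)/2 = -7/2 - h/2)
K(I) = -99*I (K(I) = (-7/2 - 1/2*5)*I - 93*I = (-7/2 - 5/2)*I - 93*I = -6*I - 93*I = -99*I)
-K(P((5*1 + 0)**2, Q(-5, -4))) = -(-99)*sqrt((5*1 + 0)**2)/2 = -(-99)*sqrt((5 + 0)**2)/2 = -(-99)*sqrt(5**2)/2 = -(-99)*sqrt(25)/2 = -(-99)*(1/2)*5 = -(-99)*5/2 = -1*(-495/2) = 495/2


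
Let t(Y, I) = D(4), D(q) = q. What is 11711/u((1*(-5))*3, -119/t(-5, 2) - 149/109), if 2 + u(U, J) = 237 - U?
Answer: 11711/250 ≈ 46.844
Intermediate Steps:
t(Y, I) = 4
u(U, J) = 235 - U (u(U, J) = -2 + (237 - U) = 235 - U)
11711/u((1*(-5))*3, -119/t(-5, 2) - 149/109) = 11711/(235 - 1*(-5)*3) = 11711/(235 - (-5)*3) = 11711/(235 - 1*(-15)) = 11711/(235 + 15) = 11711/250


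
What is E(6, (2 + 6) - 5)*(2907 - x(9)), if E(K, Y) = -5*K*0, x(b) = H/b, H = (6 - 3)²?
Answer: 0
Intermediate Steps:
H = 9 (H = 3² = 9)
x(b) = 9/b
E(K, Y) = 0
E(6, (2 + 6) - 5)*(2907 - x(9)) = 0*(2907 - 9/9) = 0*(2907 - 1*1) = 0*(2907 - 1) = 0*2906 = 0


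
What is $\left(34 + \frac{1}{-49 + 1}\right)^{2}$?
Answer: $\frac{2660161}{2304} \approx 1154.6$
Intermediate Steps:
$\left(34 + \frac{1}{-49 + 1}\right)^{2} = \left(34 + \frac{1}{-48}\right)^{2} = \left(34 - \frac{1}{48}\right)^{2} = \left(\frac{1631}{48}\right)^{2} = \frac{2660161}{2304}$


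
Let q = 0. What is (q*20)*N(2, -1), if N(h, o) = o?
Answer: 0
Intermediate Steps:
(q*20)*N(2, -1) = (0*20)*(-1) = 0*(-1) = 0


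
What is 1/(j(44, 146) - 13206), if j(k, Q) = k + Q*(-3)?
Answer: -1/13600 ≈ -7.3529e-5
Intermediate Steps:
j(k, Q) = k - 3*Q
1/(j(44, 146) - 13206) = 1/((44 - 3*146) - 13206) = 1/((44 - 438) - 13206) = 1/(-394 - 13206) = 1/(-13600) = -1/13600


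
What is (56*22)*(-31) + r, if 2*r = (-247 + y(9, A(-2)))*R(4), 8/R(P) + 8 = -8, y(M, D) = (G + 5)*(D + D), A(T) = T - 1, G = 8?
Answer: -152443/4 ≈ -38111.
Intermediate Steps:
A(T) = -1 + T
y(M, D) = 26*D (y(M, D) = (8 + 5)*(D + D) = 13*(2*D) = 26*D)
R(P) = -½ (R(P) = 8/(-8 - 8) = 8/(-16) = 8*(-1/16) = -½)
r = 325/4 (r = ((-247 + 26*(-1 - 2))*(-½))/2 = ((-247 + 26*(-3))*(-½))/2 = ((-247 - 78)*(-½))/2 = (-325*(-½))/2 = (½)*(325/2) = 325/4 ≈ 81.250)
(56*22)*(-31) + r = (56*22)*(-31) + 325/4 = 1232*(-31) + 325/4 = -38192 + 325/4 = -152443/4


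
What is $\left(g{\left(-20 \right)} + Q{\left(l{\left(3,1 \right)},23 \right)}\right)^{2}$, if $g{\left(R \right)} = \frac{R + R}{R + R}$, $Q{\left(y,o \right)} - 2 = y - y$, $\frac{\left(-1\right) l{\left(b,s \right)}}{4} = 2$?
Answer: $9$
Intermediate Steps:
$l{\left(b,s \right)} = -8$ ($l{\left(b,s \right)} = \left(-4\right) 2 = -8$)
$Q{\left(y,o \right)} = 2$ ($Q{\left(y,o \right)} = 2 + \left(y - y\right) = 2 + 0 = 2$)
$g{\left(R \right)} = 1$ ($g{\left(R \right)} = \frac{2 R}{2 R} = 2 R \frac{1}{2 R} = 1$)
$\left(g{\left(-20 \right)} + Q{\left(l{\left(3,1 \right)},23 \right)}\right)^{2} = \left(1 + 2\right)^{2} = 3^{2} = 9$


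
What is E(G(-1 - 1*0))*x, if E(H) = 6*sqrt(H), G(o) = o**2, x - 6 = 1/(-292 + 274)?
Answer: 107/3 ≈ 35.667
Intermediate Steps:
x = 107/18 (x = 6 + 1/(-292 + 274) = 6 + 1/(-18) = 6 - 1/18 = 107/18 ≈ 5.9444)
E(G(-1 - 1*0))*x = (6*sqrt((-1 - 1*0)**2))*(107/18) = (6*sqrt((-1 + 0)**2))*(107/18) = (6*sqrt((-1)**2))*(107/18) = (6*sqrt(1))*(107/18) = (6*1)*(107/18) = 6*(107/18) = 107/3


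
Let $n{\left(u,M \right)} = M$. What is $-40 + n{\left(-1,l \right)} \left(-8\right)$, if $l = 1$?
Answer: $-48$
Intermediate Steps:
$-40 + n{\left(-1,l \right)} \left(-8\right) = -40 + 1 \left(-8\right) = -40 - 8 = -48$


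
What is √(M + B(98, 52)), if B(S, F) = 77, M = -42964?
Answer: I*√42887 ≈ 207.09*I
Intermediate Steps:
√(M + B(98, 52)) = √(-42964 + 77) = √(-42887) = I*√42887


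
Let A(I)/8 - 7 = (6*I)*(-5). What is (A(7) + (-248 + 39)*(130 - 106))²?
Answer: 44089600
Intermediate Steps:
A(I) = 56 - 240*I (A(I) = 56 + 8*((6*I)*(-5)) = 56 + 8*(-30*I) = 56 - 240*I)
(A(7) + (-248 + 39)*(130 - 106))² = ((56 - 240*7) + (-248 + 39)*(130 - 106))² = ((56 - 1680) - 209*24)² = (-1624 - 5016)² = (-6640)² = 44089600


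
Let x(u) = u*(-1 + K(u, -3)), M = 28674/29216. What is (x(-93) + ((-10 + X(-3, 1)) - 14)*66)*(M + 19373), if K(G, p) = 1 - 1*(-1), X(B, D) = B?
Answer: -530653351875/14608 ≈ -3.6326e+7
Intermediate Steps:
M = 14337/14608 (M = 28674*(1/29216) = 14337/14608 ≈ 0.98145)
K(G, p) = 2 (K(G, p) = 1 + 1 = 2)
x(u) = u (x(u) = u*(-1 + 2) = u*1 = u)
(x(-93) + ((-10 + X(-3, 1)) - 14)*66)*(M + 19373) = (-93 + ((-10 - 3) - 14)*66)*(14337/14608 + 19373) = (-93 + (-13 - 14)*66)*(283015121/14608) = (-93 - 27*66)*(283015121/14608) = (-93 - 1782)*(283015121/14608) = -1875*283015121/14608 = -530653351875/14608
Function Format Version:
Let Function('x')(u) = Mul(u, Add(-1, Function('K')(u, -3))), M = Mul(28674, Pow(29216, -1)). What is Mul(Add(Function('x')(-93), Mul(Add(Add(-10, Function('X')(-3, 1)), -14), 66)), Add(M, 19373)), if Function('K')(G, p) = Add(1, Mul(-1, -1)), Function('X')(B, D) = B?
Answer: Rational(-530653351875, 14608) ≈ -3.6326e+7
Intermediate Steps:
M = Rational(14337, 14608) (M = Mul(28674, Rational(1, 29216)) = Rational(14337, 14608) ≈ 0.98145)
Function('K')(G, p) = 2 (Function('K')(G, p) = Add(1, 1) = 2)
Function('x')(u) = u (Function('x')(u) = Mul(u, Add(-1, 2)) = Mul(u, 1) = u)
Mul(Add(Function('x')(-93), Mul(Add(Add(-10, Function('X')(-3, 1)), -14), 66)), Add(M, 19373)) = Mul(Add(-93, Mul(Add(Add(-10, -3), -14), 66)), Add(Rational(14337, 14608), 19373)) = Mul(Add(-93, Mul(Add(-13, -14), 66)), Rational(283015121, 14608)) = Mul(Add(-93, Mul(-27, 66)), Rational(283015121, 14608)) = Mul(Add(-93, -1782), Rational(283015121, 14608)) = Mul(-1875, Rational(283015121, 14608)) = Rational(-530653351875, 14608)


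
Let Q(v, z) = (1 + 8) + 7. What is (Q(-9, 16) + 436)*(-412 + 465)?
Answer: 23956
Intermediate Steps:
Q(v, z) = 16 (Q(v, z) = 9 + 7 = 16)
(Q(-9, 16) + 436)*(-412 + 465) = (16 + 436)*(-412 + 465) = 452*53 = 23956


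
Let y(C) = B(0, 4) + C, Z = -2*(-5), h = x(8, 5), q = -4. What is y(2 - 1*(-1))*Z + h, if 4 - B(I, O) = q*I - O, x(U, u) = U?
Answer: 118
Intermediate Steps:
h = 8
B(I, O) = 4 + O + 4*I (B(I, O) = 4 - (-4*I - O) = 4 - (-O - 4*I) = 4 + (O + 4*I) = 4 + O + 4*I)
Z = 10
y(C) = 8 + C (y(C) = (4 + 4 + 4*0) + C = (4 + 4 + 0) + C = 8 + C)
y(2 - 1*(-1))*Z + h = (8 + (2 - 1*(-1)))*10 + 8 = (8 + (2 + 1))*10 + 8 = (8 + 3)*10 + 8 = 11*10 + 8 = 110 + 8 = 118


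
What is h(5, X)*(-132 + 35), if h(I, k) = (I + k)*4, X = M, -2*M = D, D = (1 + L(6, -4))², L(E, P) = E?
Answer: 7566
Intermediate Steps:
D = 49 (D = (1 + 6)² = 7² = 49)
M = -49/2 (M = -½*49 = -49/2 ≈ -24.500)
X = -49/2 ≈ -24.500
h(I, k) = 4*I + 4*k
h(5, X)*(-132 + 35) = (4*5 + 4*(-49/2))*(-132 + 35) = (20 - 98)*(-97) = -78*(-97) = 7566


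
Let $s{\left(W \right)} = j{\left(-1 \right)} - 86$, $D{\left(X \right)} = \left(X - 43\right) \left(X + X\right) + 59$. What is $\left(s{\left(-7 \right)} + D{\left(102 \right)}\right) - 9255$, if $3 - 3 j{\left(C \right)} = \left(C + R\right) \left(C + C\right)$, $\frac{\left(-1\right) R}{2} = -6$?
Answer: $\frac{8287}{3} \approx 2762.3$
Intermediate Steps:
$R = 12$ ($R = \left(-2\right) \left(-6\right) = 12$)
$j{\left(C \right)} = 1 - \frac{2 C \left(12 + C\right)}{3}$ ($j{\left(C \right)} = 1 - \frac{\left(C + 12\right) \left(C + C\right)}{3} = 1 - \frac{\left(12 + C\right) 2 C}{3} = 1 - \frac{2 C \left(12 + C\right)}{3}$)
$D{\left(X \right)} = 59 + 2 X \left(-43 + X\right)$ ($D{\left(X \right)} = \left(-43 + X\right) 2 X + 59 = 2 X \left(-43 + X\right) + 59 = 59 + 2 X \left(-43 + X\right)$)
$s{\left(W \right)} = - \frac{233}{3}$ ($s{\left(W \right)} = \left(1 - -8 - \frac{2 \left(-1\right)^{2}}{3}\right) - 86 = \left(1 + 8 - \frac{2}{3}\right) - 86 = \frac{25}{3} - 86 = - \frac{233}{3}$)
$\left(s{\left(-7 \right)} + D{\left(102 \right)}\right) - 9255 = \left(- \frac{233}{3} + \left(59 - 8772 + 2 \cdot 102^{2}\right)\right) - 9255 = \left(- \frac{233}{3} + \left(59 - 8772 + 2 \cdot 10404\right)\right) - 9255 = \left(- \frac{233}{3} + \left(59 - 8772 + 20808\right)\right) - 9255 = \left(- \frac{233}{3} + 12095\right) - 9255 = \frac{36052}{3} - 9255 = \frac{8287}{3}$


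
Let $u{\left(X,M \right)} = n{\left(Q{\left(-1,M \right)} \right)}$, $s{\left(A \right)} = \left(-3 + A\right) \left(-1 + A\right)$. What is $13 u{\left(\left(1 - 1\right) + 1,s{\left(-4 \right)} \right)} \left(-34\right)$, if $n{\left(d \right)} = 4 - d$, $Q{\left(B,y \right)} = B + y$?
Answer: $13260$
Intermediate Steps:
$s{\left(A \right)} = \left(-1 + A\right) \left(-3 + A\right)$
$u{\left(X,M \right)} = 5 - M$ ($u{\left(X,M \right)} = 4 - \left(-1 + M\right) = 5 - M$)
$13 u{\left(\left(1 - 1\right) + 1,s{\left(-4 \right)} \right)} \left(-34\right) = 13 \left(5 - \left(3 + \left(-4\right)^{2} - -16\right)\right) \left(-34\right) = 13 \left(5 - \left(3 + 16 + 16\right)\right) \left(-34\right) = 13 \left(5 - 35\right) \left(-34\right) = 13 \left(-30\right) \left(-34\right) = \left(-390\right) \left(-34\right) = 13260$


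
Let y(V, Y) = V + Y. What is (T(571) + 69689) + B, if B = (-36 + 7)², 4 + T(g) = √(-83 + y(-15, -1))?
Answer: 70526 + 3*I*√11 ≈ 70526.0 + 9.9499*I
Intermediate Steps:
T(g) = -4 + 3*I*√11 (T(g) = -4 + √(-83 + (-15 - 1)) = -4 + √(-83 - 16) = -4 + √(-99) = -4 + 3*I*√11)
B = 841 (B = (-29)² = 841)
(T(571) + 69689) + B = ((-4 + 3*I*√11) + 69689) + 841 = (69685 + 3*I*√11) + 841 = 70526 + 3*I*√11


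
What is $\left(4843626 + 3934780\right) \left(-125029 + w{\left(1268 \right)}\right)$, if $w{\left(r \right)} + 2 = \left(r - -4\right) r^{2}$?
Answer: $17952078138467382$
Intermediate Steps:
$w{\left(r \right)} = -2 + r^{2} \left(4 + r\right)$ ($w{\left(r \right)} = -2 + \left(r - -4\right) r^{2} = -2 + \left(r + 4\right) r^{2} = -2 + \left(4 + r\right) r^{2} = -2 + r^{2} \left(4 + r\right)$)
$\left(4843626 + 3934780\right) \left(-125029 + w{\left(1268 \right)}\right) = \left(4843626 + 3934780\right) \left(-125029 + \left(-2 + 1268^{3} + 4 \cdot 1268^{2}\right)\right) = 8778406 \left(-125029 + \left(-2 + 2038720832 + 4 \cdot 1607824\right)\right) = 8778406 \left(-125029 + \left(-2 + 2038720832 + 6431296\right)\right) = 8778406 \left(-125029 + 2045152126\right) = 8778406 \cdot 2045027097 = 17952078138467382$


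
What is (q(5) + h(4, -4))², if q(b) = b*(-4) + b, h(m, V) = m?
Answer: 121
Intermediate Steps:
q(b) = -3*b (q(b) = -4*b + b = -3*b)
(q(5) + h(4, -4))² = (-3*5 + 4)² = (-15 + 4)² = (-11)² = 121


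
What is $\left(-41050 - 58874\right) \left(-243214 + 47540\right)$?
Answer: $19552528776$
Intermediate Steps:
$\left(-41050 - 58874\right) \left(-243214 + 47540\right) = \left(-99924\right) \left(-195674\right) = 19552528776$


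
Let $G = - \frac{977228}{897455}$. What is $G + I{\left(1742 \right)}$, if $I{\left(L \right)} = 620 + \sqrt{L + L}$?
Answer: $\frac{555444872}{897455} + 2 \sqrt{871} \approx 677.94$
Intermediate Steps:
$I{\left(L \right)} = 620 + \sqrt{2} \sqrt{L}$ ($I{\left(L \right)} = 620 + \sqrt{2 L} = 620 + \sqrt{2} \sqrt{L}$)
$G = - \frac{977228}{897455}$ ($G = \left(-977228\right) \frac{1}{897455} = - \frac{977228}{897455} \approx -1.0889$)
$G + I{\left(1742 \right)} = - \frac{977228}{897455} + \left(620 + \sqrt{2} \sqrt{1742}\right) = - \frac{977228}{897455} + \left(620 + 2 \sqrt{871}\right) = \frac{555444872}{897455} + 2 \sqrt{871}$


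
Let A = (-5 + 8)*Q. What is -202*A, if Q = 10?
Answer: -6060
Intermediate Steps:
A = 30 (A = (-5 + 8)*10 = 3*10 = 30)
-202*A = -202*30 = -6060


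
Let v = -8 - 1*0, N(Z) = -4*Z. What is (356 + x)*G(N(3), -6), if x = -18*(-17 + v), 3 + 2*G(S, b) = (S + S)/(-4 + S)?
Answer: -1209/2 ≈ -604.50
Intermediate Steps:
G(S, b) = -3/2 + S/(-4 + S) (G(S, b) = -3/2 + ((S + S)/(-4 + S))/2 = -3/2 + ((2*S)/(-4 + S))/2 = -3/2 + (2*S/(-4 + S))/2 = -3/2 + S/(-4 + S))
v = -8 (v = -8 + 0 = -8)
x = 450 (x = -18*(-17 - 8) = -18*(-25) = 450)
(356 + x)*G(N(3), -6) = (356 + 450)*((12 - (-4)*3)/(2*(-4 - 4*3))) = 806*((12 - 1*(-12))/(2*(-4 - 12))) = 806*((½)*(12 + 12)/(-16)) = 806*((½)*(-1/16)*24) = 806*(-¾) = -1209/2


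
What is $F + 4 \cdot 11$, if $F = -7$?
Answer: $37$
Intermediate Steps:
$F + 4 \cdot 11 = -7 + 4 \cdot 11 = -7 + 44 = 37$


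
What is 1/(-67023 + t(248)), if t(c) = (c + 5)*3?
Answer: -1/66264 ≈ -1.5091e-5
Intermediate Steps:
t(c) = 15 + 3*c (t(c) = (5 + c)*3 = 15 + 3*c)
1/(-67023 + t(248)) = 1/(-67023 + (15 + 3*248)) = 1/(-67023 + (15 + 744)) = 1/(-67023 + 759) = 1/(-66264) = -1/66264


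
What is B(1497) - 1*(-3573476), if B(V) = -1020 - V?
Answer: 3570959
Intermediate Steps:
B(1497) - 1*(-3573476) = (-1020 - 1*1497) - 1*(-3573476) = (-1020 - 1497) + 3573476 = -2517 + 3573476 = 3570959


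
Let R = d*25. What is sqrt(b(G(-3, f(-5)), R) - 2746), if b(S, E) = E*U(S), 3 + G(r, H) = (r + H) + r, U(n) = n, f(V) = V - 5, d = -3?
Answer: I*sqrt(1321) ≈ 36.346*I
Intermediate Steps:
f(V) = -5 + V
G(r, H) = -3 + H + 2*r (G(r, H) = -3 + ((r + H) + r) = -3 + ((H + r) + r) = -3 + (H + 2*r) = -3 + H + 2*r)
R = -75 (R = -3*25 = -75)
b(S, E) = E*S
sqrt(b(G(-3, f(-5)), R) - 2746) = sqrt(-75*(-3 + (-5 - 5) + 2*(-3)) - 2746) = sqrt(-75*(-3 - 10 - 6) - 2746) = sqrt(-75*(-19) - 2746) = sqrt(1425 - 2746) = sqrt(-1321) = I*sqrt(1321)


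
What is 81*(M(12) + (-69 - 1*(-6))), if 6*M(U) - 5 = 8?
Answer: -9855/2 ≈ -4927.5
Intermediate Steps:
M(U) = 13/6 (M(U) = ⅚ + (⅙)*8 = ⅚ + 4/3 = 13/6)
81*(M(12) + (-69 - 1*(-6))) = 81*(13/6 + (-69 - 1*(-6))) = 81*(13/6 + (-69 + 6)) = 81*(13/6 - 63) = 81*(-365/6) = -9855/2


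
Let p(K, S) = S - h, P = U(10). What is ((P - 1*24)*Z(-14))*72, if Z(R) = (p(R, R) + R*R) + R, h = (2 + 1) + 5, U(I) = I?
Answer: -161280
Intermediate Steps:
P = 10
h = 8 (h = 3 + 5 = 8)
p(K, S) = -8 + S (p(K, S) = S - 1*8 = S - 8 = -8 + S)
Z(R) = -8 + R**2 + 2*R (Z(R) = ((-8 + R) + R*R) + R = ((-8 + R) + R**2) + R = (-8 + R + R**2) + R = -8 + R**2 + 2*R)
((P - 1*24)*Z(-14))*72 = ((10 - 1*24)*(-8 + (-14)**2 + 2*(-14)))*72 = ((10 - 24)*(-8 + 196 - 28))*72 = -14*160*72 = -2240*72 = -161280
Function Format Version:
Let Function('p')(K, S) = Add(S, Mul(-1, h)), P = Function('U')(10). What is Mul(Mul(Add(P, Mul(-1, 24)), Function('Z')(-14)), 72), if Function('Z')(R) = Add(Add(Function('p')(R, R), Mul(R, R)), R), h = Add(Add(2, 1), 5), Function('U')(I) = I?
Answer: -161280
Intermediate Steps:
P = 10
h = 8 (h = Add(3, 5) = 8)
Function('p')(K, S) = Add(-8, S) (Function('p')(K, S) = Add(S, Mul(-1, 8)) = Add(S, -8) = Add(-8, S))
Function('Z')(R) = Add(-8, Pow(R, 2), Mul(2, R)) (Function('Z')(R) = Add(Add(Add(-8, R), Mul(R, R)), R) = Add(Add(Add(-8, R), Pow(R, 2)), R) = Add(Add(-8, R, Pow(R, 2)), R) = Add(-8, Pow(R, 2), Mul(2, R)))
Mul(Mul(Add(P, Mul(-1, 24)), Function('Z')(-14)), 72) = Mul(Mul(Add(10, Mul(-1, 24)), Add(-8, Pow(-14, 2), Mul(2, -14))), 72) = Mul(Mul(Add(10, -24), Add(-8, 196, -28)), 72) = Mul(Mul(-14, 160), 72) = Mul(-2240, 72) = -161280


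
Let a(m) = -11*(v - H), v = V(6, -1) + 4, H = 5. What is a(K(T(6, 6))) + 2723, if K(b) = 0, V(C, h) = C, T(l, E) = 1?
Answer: 2668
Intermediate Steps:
v = 10 (v = 6 + 4 = 10)
a(m) = -55 (a(m) = -11*(10 - 1*5) = -11*(10 - 5) = -11*5 = -55)
a(K(T(6, 6))) + 2723 = -55 + 2723 = 2668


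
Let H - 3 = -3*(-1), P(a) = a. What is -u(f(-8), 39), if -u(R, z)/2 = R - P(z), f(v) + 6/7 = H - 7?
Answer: -572/7 ≈ -81.714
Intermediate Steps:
H = 6 (H = 3 - 3*(-1) = 3 + 3 = 6)
f(v) = -13/7 (f(v) = -6/7 + (6 - 7) = -6/7 - 1 = -13/7)
u(R, z) = -2*R + 2*z (u(R, z) = -2*(R - z) = -2*R + 2*z)
-u(f(-8), 39) = -(-2*(-13/7) + 2*39) = -(26/7 + 78) = -1*572/7 = -572/7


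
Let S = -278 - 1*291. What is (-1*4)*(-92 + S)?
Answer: 2644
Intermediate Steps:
S = -569 (S = -278 - 291 = -569)
(-1*4)*(-92 + S) = (-1*4)*(-92 - 569) = -4*(-661) = 2644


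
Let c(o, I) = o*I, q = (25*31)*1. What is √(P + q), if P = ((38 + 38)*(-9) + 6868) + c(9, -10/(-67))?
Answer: √31244981/67 ≈ 83.429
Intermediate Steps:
q = 775 (q = 775*1 = 775)
c(o, I) = I*o
P = 414418/67 (P = ((38 + 38)*(-9) + 6868) - 10/(-67)*9 = (76*(-9) + 6868) - 10*(-1/67)*9 = (-684 + 6868) + (10/67)*9 = 6184 + 90/67 = 414418/67 ≈ 6185.3)
√(P + q) = √(414418/67 + 775) = √(466343/67) = √31244981/67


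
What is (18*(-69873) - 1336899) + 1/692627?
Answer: -1797099018350/692627 ≈ -2.5946e+6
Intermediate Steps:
(18*(-69873) - 1336899) + 1/692627 = (-1257714 - 1336899) + 1/692627 = -2594613 + 1/692627 = -1797099018350/692627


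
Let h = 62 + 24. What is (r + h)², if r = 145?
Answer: 53361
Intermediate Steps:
h = 86
(r + h)² = (145 + 86)² = 231² = 53361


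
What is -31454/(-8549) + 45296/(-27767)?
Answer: 486147714/237380083 ≈ 2.0480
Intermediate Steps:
-31454/(-8549) + 45296/(-27767) = -31454*(-1/8549) + 45296*(-1/27767) = 31454/8549 - 45296/27767 = 486147714/237380083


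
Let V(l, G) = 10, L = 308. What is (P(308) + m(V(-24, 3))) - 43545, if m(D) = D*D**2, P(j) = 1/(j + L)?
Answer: -26207719/616 ≈ -42545.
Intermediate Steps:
P(j) = 1/(308 + j) (P(j) = 1/(j + 308) = 1/(308 + j))
m(D) = D**3
(P(308) + m(V(-24, 3))) - 43545 = (1/(308 + 308) + 10**3) - 43545 = (1/616 + 1000) - 43545 = 616001/616 - 43545 = -26207719/616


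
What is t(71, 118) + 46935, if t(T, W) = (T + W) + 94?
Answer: 47218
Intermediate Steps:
t(T, W) = 94 + T + W
t(71, 118) + 46935 = (94 + 71 + 118) + 46935 = 283 + 46935 = 47218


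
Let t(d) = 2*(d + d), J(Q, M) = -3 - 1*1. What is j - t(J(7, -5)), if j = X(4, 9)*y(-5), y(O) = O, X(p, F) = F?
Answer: -29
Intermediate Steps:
J(Q, M) = -4 (J(Q, M) = -3 - 1 = -4)
t(d) = 4*d (t(d) = 2*(2*d) = 4*d)
j = -45 (j = 9*(-5) = -45)
j - t(J(7, -5)) = -45 - 4*(-4) = -45 - 1*(-16) = -45 + 16 = -29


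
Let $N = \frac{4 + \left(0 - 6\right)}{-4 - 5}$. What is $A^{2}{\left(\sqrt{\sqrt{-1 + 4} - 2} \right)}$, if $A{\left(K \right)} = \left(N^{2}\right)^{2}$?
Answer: $\frac{256}{43046721} \approx 5.947 \cdot 10^{-6}$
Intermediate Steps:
$N = \frac{2}{9}$ ($N = \frac{4 + \left(0 - 6\right)}{-9} = \left(4 - 6\right) \left(- \frac{1}{9}\right) = \left(-2\right) \left(- \frac{1}{9}\right) = \frac{2}{9} \approx 0.22222$)
$A{\left(K \right)} = \frac{16}{6561}$ ($A{\left(K \right)} = \left(\left(\frac{2}{9}\right)^{2}\right)^{2} = \left(\frac{4}{81}\right)^{2} = \frac{16}{6561}$)
$A^{2}{\left(\sqrt{\sqrt{-1 + 4} - 2} \right)} = \left(\frac{16}{6561}\right)^{2} = \frac{256}{43046721}$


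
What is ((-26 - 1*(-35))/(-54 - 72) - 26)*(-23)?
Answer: 8395/14 ≈ 599.64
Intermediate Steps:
((-26 - 1*(-35))/(-54 - 72) - 26)*(-23) = ((-26 + 35)/(-126) - 26)*(-23) = (9*(-1/126) - 26)*(-23) = (-1/14 - 26)*(-23) = -365/14*(-23) = 8395/14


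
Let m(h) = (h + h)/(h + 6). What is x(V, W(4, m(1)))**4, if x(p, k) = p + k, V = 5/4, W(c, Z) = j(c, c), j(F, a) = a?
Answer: 194481/256 ≈ 759.69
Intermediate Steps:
m(h) = 2*h/(6 + h) (m(h) = (2*h)/(6 + h) = 2*h/(6 + h))
W(c, Z) = c
V = 5/4 (V = 5*(1/4) = 5/4 ≈ 1.2500)
x(p, k) = k + p
x(V, W(4, m(1)))**4 = (4 + 5/4)**4 = (21/4)**4 = 194481/256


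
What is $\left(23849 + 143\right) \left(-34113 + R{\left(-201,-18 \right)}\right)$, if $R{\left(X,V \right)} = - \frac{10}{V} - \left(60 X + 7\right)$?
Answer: $- \frac{4763251720}{9} \approx -5.2925 \cdot 10^{8}$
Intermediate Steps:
$R{\left(X,V \right)} = -7 - 60 X - \frac{10}{V}$ ($R{\left(X,V \right)} = - \frac{10}{V} - \left(7 + 60 X\right) = -7 - 60 X - \frac{10}{V}$)
$\left(23849 + 143\right) \left(-34113 + R{\left(-201,-18 \right)}\right) = \left(23849 + 143\right) \left(-34113 - \left(-12053 - \frac{5}{9}\right)\right) = 23992 \left(-34113 - - \frac{108482}{9}\right) = 23992 \left(-34113 + \left(-7 + 12060 + \frac{5}{9}\right)\right) = 23992 \left(-34113 + \frac{108482}{9}\right) = 23992 \left(- \frac{198535}{9}\right) = - \frac{4763251720}{9}$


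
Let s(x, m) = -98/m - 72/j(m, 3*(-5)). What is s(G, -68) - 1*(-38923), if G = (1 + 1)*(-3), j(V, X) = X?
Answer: 6617971/170 ≈ 38929.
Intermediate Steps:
G = -6 (G = 2*(-3) = -6)
s(x, m) = 24/5 - 98/m (s(x, m) = -98/m - 72/(3*(-5)) = -98/m - 72/(-15) = -98/m - 72*(-1/15) = -98/m + 24/5 = 24/5 - 98/m)
s(G, -68) - 1*(-38923) = (24/5 - 98/(-68)) - 1*(-38923) = (24/5 - 98*(-1/68)) + 38923 = (24/5 + 49/34) + 38923 = 1061/170 + 38923 = 6617971/170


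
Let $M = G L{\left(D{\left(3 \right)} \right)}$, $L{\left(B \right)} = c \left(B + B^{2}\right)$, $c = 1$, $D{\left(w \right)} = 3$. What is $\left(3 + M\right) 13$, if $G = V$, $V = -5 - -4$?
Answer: $-117$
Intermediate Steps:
$V = -1$ ($V = -5 + 4 = -1$)
$G = -1$
$L{\left(B \right)} = B + B^{2}$ ($L{\left(B \right)} = 1 \left(B + B^{2}\right) = B + B^{2}$)
$M = -12$ ($M = - 3 \left(1 + 3\right) = - 3 \cdot 4 = \left(-1\right) 12 = -12$)
$\left(3 + M\right) 13 = \left(3 - 12\right) 13 = \left(-9\right) 13 = -117$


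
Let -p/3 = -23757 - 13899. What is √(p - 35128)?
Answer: 4*√4865 ≈ 279.00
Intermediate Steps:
p = 112968 (p = -3*(-23757 - 13899) = -3*(-37656) = 112968)
√(p - 35128) = √(112968 - 35128) = √77840 = 4*√4865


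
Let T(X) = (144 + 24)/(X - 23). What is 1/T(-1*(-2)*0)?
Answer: -23/168 ≈ -0.13690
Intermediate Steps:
T(X) = 168/(-23 + X)
1/T(-1*(-2)*0) = 1/(168/(-23 - 1*(-2)*0)) = 1/(168/(-23 + 2*0)) = 1/(168/(-23 + 0)) = 1/(168/(-23)) = 1/(168*(-1/23)) = 1/(-168/23) = -23/168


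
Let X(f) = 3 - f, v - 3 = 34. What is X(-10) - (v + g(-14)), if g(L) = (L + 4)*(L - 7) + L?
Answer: -220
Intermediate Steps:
v = 37 (v = 3 + 34 = 37)
g(L) = L + (-7 + L)*(4 + L) (g(L) = (4 + L)*(-7 + L) + L = (-7 + L)*(4 + L) + L = L + (-7 + L)*(4 + L))
X(-10) - (v + g(-14)) = (3 - 1*(-10)) - (37 + (-28 + (-14)² - 2*(-14))) = (3 + 10) - (37 + (-28 + 196 + 28)) = 13 - (37 + 196) = 13 - 1*233 = 13 - 233 = -220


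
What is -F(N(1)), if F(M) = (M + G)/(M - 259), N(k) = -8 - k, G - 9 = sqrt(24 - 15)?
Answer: 3/268 ≈ 0.011194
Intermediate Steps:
G = 12 (G = 9 + sqrt(24 - 15) = 9 + sqrt(9) = 9 + 3 = 12)
F(M) = (12 + M)/(-259 + M) (F(M) = (M + 12)/(M - 259) = (12 + M)/(-259 + M))
-F(N(1)) = -(12 + (-8 - 1*1))/(-259 + (-8 - 1*1)) = -(12 + (-8 - 1))/(-259 + (-8 - 1)) = -(12 - 9)/(-259 - 9) = -3/(-268) = -(-1)*3/268 = -1*(-3/268) = 3/268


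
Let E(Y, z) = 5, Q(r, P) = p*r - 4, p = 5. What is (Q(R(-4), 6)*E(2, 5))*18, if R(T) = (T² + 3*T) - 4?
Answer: -360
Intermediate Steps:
R(T) = -4 + T² + 3*T
Q(r, P) = -4 + 5*r (Q(r, P) = 5*r - 4 = -4 + 5*r)
(Q(R(-4), 6)*E(2, 5))*18 = ((-4 + 5*(-4 + (-4)² + 3*(-4)))*5)*18 = ((-4 + 5*(-4 + 16 - 12))*5)*18 = ((-4 + 5*0)*5)*18 = ((-4 + 0)*5)*18 = -4*5*18 = -20*18 = -360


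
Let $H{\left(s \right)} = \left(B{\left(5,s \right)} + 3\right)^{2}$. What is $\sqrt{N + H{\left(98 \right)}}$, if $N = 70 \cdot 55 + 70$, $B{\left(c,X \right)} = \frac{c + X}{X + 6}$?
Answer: $\frac{3 \sqrt{4730105}}{104} \approx 62.737$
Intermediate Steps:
$B{\left(c,X \right)} = \frac{X + c}{6 + X}$
$N = 3920$ ($N = 3850 + 70 = 3920$)
$H{\left(s \right)} = \left(3 + \frac{5 + s}{6 + s}\right)^{2}$ ($H{\left(s \right)} = \left(\frac{s + 5}{6 + s} + 3\right)^{2} = \left(\frac{5 + s}{6 + s} + 3\right)^{2} = \left(3 + \frac{5 + s}{6 + s}\right)^{2}$)
$\sqrt{N + H{\left(98 \right)}} = \sqrt{3920 + \frac{\left(23 + 4 \cdot 98\right)^{2}}{\left(6 + 98\right)^{2}}} = \sqrt{3920 + \frac{\left(23 + 392\right)^{2}}{10816}} = \sqrt{3920 + \frac{415^{2}}{10816}} = \sqrt{3920 + \frac{1}{10816} \cdot 172225} = \sqrt{3920 + \frac{172225}{10816}} = \sqrt{\frac{42570945}{10816}} = \frac{3 \sqrt{4730105}}{104}$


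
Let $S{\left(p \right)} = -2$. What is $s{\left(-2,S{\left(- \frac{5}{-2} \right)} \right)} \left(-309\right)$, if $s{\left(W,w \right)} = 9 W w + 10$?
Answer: $-14214$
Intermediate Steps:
$s{\left(W,w \right)} = 10 + 9 W w$ ($s{\left(W,w \right)} = 9 W w + 10 = 10 + 9 W w$)
$s{\left(-2,S{\left(- \frac{5}{-2} \right)} \right)} \left(-309\right) = \left(10 + 9 \left(-2\right) \left(-2\right)\right) \left(-309\right) = \left(10 + 36\right) \left(-309\right) = 46 \left(-309\right) = -14214$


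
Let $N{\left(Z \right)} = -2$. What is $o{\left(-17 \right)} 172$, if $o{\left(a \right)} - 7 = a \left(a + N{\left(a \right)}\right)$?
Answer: $56760$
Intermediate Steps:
$o{\left(a \right)} = 7 + a \left(-2 + a\right)$ ($o{\left(a \right)} = 7 + a \left(a - 2\right) = 7 + a \left(-2 + a\right)$)
$o{\left(-17 \right)} 172 = \left(7 + \left(-17\right)^{2} - -34\right) 172 = \left(7 + 289 + 34\right) 172 = 330 \cdot 172 = 56760$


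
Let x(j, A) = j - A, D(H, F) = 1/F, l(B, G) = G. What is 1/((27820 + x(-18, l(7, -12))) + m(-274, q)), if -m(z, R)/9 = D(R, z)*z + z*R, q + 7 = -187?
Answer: -1/450599 ≈ -2.2193e-6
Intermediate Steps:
q = -194 (q = -7 - 187 = -194)
m(z, R) = -9 - 9*R*z (m(z, R) = -9*(z/z + z*R) = -9*(1 + R*z) = -9 - 9*R*z)
1/((27820 + x(-18, l(7, -12))) + m(-274, q)) = 1/((27820 + (-18 - 1*(-12))) + (-9 - 9*(-194)*(-274))) = 1/((27820 + (-18 + 12)) + (-9 - 478404)) = 1/((27820 - 6) - 478413) = 1/(27814 - 478413) = 1/(-450599) = -1/450599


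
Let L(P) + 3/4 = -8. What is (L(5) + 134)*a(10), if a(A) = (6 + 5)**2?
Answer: 60621/4 ≈ 15155.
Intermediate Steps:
L(P) = -35/4 (L(P) = -3/4 - 8 = -35/4)
a(A) = 121 (a(A) = 11**2 = 121)
(L(5) + 134)*a(10) = (-35/4 + 134)*121 = (501/4)*121 = 60621/4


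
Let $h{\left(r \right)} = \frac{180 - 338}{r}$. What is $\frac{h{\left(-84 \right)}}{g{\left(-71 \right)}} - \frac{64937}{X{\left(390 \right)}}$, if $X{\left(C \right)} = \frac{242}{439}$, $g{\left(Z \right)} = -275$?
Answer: $- \frac{7483177972}{63525} \approx -1.178 \cdot 10^{5}$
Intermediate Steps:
$X{\left(C \right)} = \frac{242}{439}$ ($X{\left(C \right)} = 242 \cdot \frac{1}{439} = \frac{242}{439}$)
$h{\left(r \right)} = - \frac{158}{r}$
$\frac{h{\left(-84 \right)}}{g{\left(-71 \right)}} - \frac{64937}{X{\left(390 \right)}} = \frac{\left(-158\right) \frac{1}{-84}}{-275} - \frac{64937}{\frac{242}{439}} = \left(-158\right) \left(- \frac{1}{84}\right) \left(- \frac{1}{275}\right) - \frac{28507343}{242} = \frac{79}{42} \left(- \frac{1}{275}\right) - \frac{28507343}{242} = - \frac{79}{11550} - \frac{28507343}{242} = - \frac{7483177972}{63525}$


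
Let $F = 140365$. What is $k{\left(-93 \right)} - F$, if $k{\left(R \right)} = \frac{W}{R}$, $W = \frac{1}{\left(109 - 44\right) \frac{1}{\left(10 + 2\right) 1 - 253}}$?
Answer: $- \frac{848506184}{6045} \approx -1.4037 \cdot 10^{5}$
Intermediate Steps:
$W = - \frac{241}{65}$ ($W = \frac{1}{65 \frac{1}{12 \cdot 1 - 253}} = \frac{1}{65 \frac{1}{12 - 253}} = \frac{1}{65 \frac{1}{-241}} = \frac{1}{65 \left(- \frac{1}{241}\right)} = \frac{1}{- \frac{65}{241}} = - \frac{241}{65} \approx -3.7077$)
$k{\left(R \right)} = - \frac{241}{65 R}$
$k{\left(-93 \right)} - F = - \frac{241}{65 \left(-93\right)} - 140365 = \left(- \frac{241}{65}\right) \left(- \frac{1}{93}\right) - 140365 = \frac{241}{6045} - 140365 = - \frac{848506184}{6045}$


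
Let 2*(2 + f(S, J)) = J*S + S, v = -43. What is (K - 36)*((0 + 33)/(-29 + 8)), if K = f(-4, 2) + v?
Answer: 957/7 ≈ 136.71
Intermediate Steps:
f(S, J) = -2 + S/2 + J*S/2 (f(S, J) = -2 + (J*S + S)/2 = -2 + (S + J*S)/2 = -2 + (S/2 + J*S/2) = -2 + S/2 + J*S/2)
K = -51 (K = (-2 + (1/2)*(-4) + (1/2)*2*(-4)) - 43 = (-2 - 2 - 4) - 43 = -8 - 43 = -51)
(K - 36)*((0 + 33)/(-29 + 8)) = (-51 - 36)*((0 + 33)/(-29 + 8)) = -2871/(-21) = -2871*(-1)/21 = -87*(-11/7) = 957/7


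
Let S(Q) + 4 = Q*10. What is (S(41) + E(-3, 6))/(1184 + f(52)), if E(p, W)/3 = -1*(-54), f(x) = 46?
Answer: 284/615 ≈ 0.46179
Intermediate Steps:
E(p, W) = 162 (E(p, W) = 3*(-1*(-54)) = 3*54 = 162)
S(Q) = -4 + 10*Q (S(Q) = -4 + Q*10 = -4 + 10*Q)
(S(41) + E(-3, 6))/(1184 + f(52)) = ((-4 + 10*41) + 162)/(1184 + 46) = ((-4 + 410) + 162)/1230 = (406 + 162)*(1/1230) = 568*(1/1230) = 284/615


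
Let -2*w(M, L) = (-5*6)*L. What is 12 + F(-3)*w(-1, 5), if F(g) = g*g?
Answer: 687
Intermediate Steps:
F(g) = g²
w(M, L) = 15*L (w(M, L) = -(-5*6)*L/2 = -(-15)*L = 15*L)
12 + F(-3)*w(-1, 5) = 12 + (-3)²*(15*5) = 12 + 9*75 = 12 + 675 = 687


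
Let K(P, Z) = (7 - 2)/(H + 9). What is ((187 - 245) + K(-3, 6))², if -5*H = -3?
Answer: 7612081/2304 ≈ 3303.9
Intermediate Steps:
H = ⅗ (H = -⅕*(-3) = ⅗ ≈ 0.60000)
K(P, Z) = 25/48 (K(P, Z) = (7 - 2)/(⅗ + 9) = 5/(48/5) = 5*(5/48) = 25/48)
((187 - 245) + K(-3, 6))² = ((187 - 245) + 25/48)² = (-58 + 25/48)² = (-2759/48)² = 7612081/2304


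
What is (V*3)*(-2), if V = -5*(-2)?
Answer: -60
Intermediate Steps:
V = 10
(V*3)*(-2) = (10*3)*(-2) = 30*(-2) = -60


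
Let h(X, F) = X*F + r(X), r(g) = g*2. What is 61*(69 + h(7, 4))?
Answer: 6771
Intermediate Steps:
r(g) = 2*g
h(X, F) = 2*X + F*X (h(X, F) = X*F + 2*X = F*X + 2*X = 2*X + F*X)
61*(69 + h(7, 4)) = 61*(69 + 7*(2 + 4)) = 61*(69 + 7*6) = 61*(69 + 42) = 61*111 = 6771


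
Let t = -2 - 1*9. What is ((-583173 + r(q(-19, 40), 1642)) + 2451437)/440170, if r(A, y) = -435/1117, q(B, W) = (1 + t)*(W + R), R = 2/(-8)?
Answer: 2086850453/491669890 ≈ 4.2444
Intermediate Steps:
R = -¼ (R = 2*(-⅛) = -¼ ≈ -0.25000)
t = -11 (t = -2 - 9 = -11)
q(B, W) = 5/2 - 10*W (q(B, W) = (1 - 11)*(W - ¼) = -10*(-¼ + W) = 5/2 - 10*W)
r(A, y) = -435/1117 (r(A, y) = -435*1/1117 = -435/1117)
((-583173 + r(q(-19, 40), 1642)) + 2451437)/440170 = ((-583173 - 435/1117) + 2451437)/440170 = (-651404676/1117 + 2451437)*(1/440170) = (2086850453/1117)*(1/440170) = 2086850453/491669890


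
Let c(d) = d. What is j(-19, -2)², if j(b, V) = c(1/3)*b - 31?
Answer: 12544/9 ≈ 1393.8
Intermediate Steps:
j(b, V) = -31 + b/3 (j(b, V) = b/3 - 31 = -31 + b/3)
j(-19, -2)² = (-31 + (⅓)*(-19))² = (-31 - 19/3)² = (-112/3)² = 12544/9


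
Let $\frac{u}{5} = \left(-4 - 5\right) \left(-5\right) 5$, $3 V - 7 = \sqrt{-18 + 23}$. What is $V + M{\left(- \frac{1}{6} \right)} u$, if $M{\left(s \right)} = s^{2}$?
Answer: $\frac{403}{12} + \frac{\sqrt{5}}{3} \approx 34.329$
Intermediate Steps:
$V = \frac{7}{3} + \frac{\sqrt{5}}{3}$ ($V = \frac{7}{3} + \frac{\sqrt{-18 + 23}}{3} = \frac{7}{3} + \frac{\sqrt{5}}{3} \approx 3.0787$)
$u = 1125$ ($u = 5 \left(-4 - 5\right) \left(-5\right) 5 = 5 \left(-9\right) \left(-5\right) 5 = 5 \cdot 45 \cdot 5 = 5 \cdot 225 = 1125$)
$V + M{\left(- \frac{1}{6} \right)} u = \left(\frac{7}{3} + \frac{\sqrt{5}}{3}\right) + \left(- \frac{1}{6}\right)^{2} \cdot 1125 = \left(\frac{7}{3} + \frac{\sqrt{5}}{3}\right) + \frac{1}{36} \cdot 1125 = \left(\frac{7}{3} + \frac{\sqrt{5}}{3}\right) + \frac{125}{4} = \frac{403}{12} + \frac{\sqrt{5}}{3}$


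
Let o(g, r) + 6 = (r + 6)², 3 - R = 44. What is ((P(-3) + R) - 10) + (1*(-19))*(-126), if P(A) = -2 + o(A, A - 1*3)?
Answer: 2335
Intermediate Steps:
R = -41 (R = 3 - 1*44 = 3 - 44 = -41)
o(g, r) = -6 + (6 + r)² (o(g, r) = -6 + (r + 6)² = -6 + (6 + r)²)
P(A) = -8 + (3 + A)² (P(A) = -2 + (-6 + (6 + (A - 1*3))²) = -2 + (-6 + (6 + (A - 3))²) = -2 + (-6 + (6 + (-3 + A))²) = -2 + (-6 + (3 + A)²) = -8 + (3 + A)²)
((P(-3) + R) - 10) + (1*(-19))*(-126) = (((-8 + (3 - 3)²) - 41) - 10) + (1*(-19))*(-126) = (((-8 + 0²) - 41) - 10) - 19*(-126) = (((-8 + 0) - 41) - 10) + 2394 = ((-8 - 41) - 10) + 2394 = (-49 - 10) + 2394 = -59 + 2394 = 2335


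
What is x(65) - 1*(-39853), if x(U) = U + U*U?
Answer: 44143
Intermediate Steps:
x(U) = U + U²
x(65) - 1*(-39853) = 65*(1 + 65) - 1*(-39853) = 65*66 + 39853 = 4290 + 39853 = 44143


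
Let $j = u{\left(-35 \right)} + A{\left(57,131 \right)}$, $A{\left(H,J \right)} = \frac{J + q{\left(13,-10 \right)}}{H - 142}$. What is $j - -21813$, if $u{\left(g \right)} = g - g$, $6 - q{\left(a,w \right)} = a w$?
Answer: $\frac{1853838}{85} \approx 21810.0$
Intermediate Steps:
$q{\left(a,w \right)} = 6 - a w$
$u{\left(g \right)} = 0$
$A{\left(H,J \right)} = \frac{136 + J}{-142 + H}$ ($A{\left(H,J \right)} = \frac{J - \left(-6 + 13 \left(-10\right)\right)}{H - 142} = \frac{J + \left(6 + 130\right)}{-142 + H} = \frac{J + 136}{-142 + H} = \frac{136 + J}{-142 + H}$)
$j = - \frac{267}{85}$ ($j = 0 + \frac{136 + 131}{-142 + 57} = 0 + \frac{1}{-85} \cdot 267 = 0 - \frac{267}{85} = - \frac{267}{85} \approx -3.1412$)
$j - -21813 = - \frac{267}{85} - -21813 = - \frac{267}{85} + 21813 = \frac{1853838}{85}$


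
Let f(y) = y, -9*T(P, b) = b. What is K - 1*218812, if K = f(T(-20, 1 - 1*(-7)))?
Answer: -1969316/9 ≈ -2.1881e+5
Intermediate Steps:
T(P, b) = -b/9
K = -8/9 (K = -(1 - 1*(-7))/9 = -(1 + 7)/9 = -⅑*8 = -8/9 ≈ -0.88889)
K - 1*218812 = -8/9 - 1*218812 = -8/9 - 218812 = -1969316/9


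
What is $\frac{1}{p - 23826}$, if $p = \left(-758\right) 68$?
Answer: $- \frac{1}{75370} \approx -1.3268 \cdot 10^{-5}$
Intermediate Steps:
$p = -51544$
$\frac{1}{p - 23826} = \frac{1}{-51544 - 23826} = \frac{1}{-75370} = - \frac{1}{75370}$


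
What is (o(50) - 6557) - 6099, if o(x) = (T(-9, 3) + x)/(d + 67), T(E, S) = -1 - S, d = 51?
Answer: -746681/59 ≈ -12656.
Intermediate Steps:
o(x) = -2/59 + x/118 (o(x) = ((-1 - 1*3) + x)/(51 + 67) = ((-1 - 3) + x)/118 = (-4 + x)*(1/118) = -2/59 + x/118)
(o(50) - 6557) - 6099 = ((-2/59 + (1/118)*50) - 6557) - 6099 = ((-2/59 + 25/59) - 6557) - 6099 = (23/59 - 6557) - 6099 = -386840/59 - 6099 = -746681/59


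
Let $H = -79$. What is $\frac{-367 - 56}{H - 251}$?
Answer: $\frac{141}{110} \approx 1.2818$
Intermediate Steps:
$\frac{-367 - 56}{H - 251} = \frac{-367 - 56}{-79 - 251} = - \frac{423}{-330} = \left(-423\right) \left(- \frac{1}{330}\right) = \frac{141}{110}$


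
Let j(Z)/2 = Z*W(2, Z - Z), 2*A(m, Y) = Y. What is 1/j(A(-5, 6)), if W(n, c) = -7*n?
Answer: -1/84 ≈ -0.011905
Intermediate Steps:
A(m, Y) = Y/2
j(Z) = -28*Z (j(Z) = 2*(Z*(-7*2)) = 2*(Z*(-14)) = 2*(-14*Z) = -28*Z)
1/j(A(-5, 6)) = 1/(-14*6) = 1/(-28*3) = 1/(-84) = -1/84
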